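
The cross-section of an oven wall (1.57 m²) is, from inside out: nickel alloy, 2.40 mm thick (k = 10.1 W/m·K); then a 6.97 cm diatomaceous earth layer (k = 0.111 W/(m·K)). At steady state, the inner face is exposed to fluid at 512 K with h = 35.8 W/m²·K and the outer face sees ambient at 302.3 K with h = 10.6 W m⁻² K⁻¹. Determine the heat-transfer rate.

Q = 439 W

Resistance network (inner→outer):
  R_conv,in = 1/(hA) = 1/(35.8·1.57) = 0.01779 K/W
  R_nickel alloy = L/(kA) = 0.00240/(10.1·1.57) = 1.514×10^-4 K/W
  R_diatomaceous earth = L/(kA) = 0.0697/(0.111·1.57) = 0.4000 K/W
  R_conv,out = 1/(hA) = 1/(10.6·1.57) = 0.06009 K/W
ΣR = 0.01779 + 1.514×10^-4 + 0.4000 + 0.06009 = 0.4780 K/W
Q = ΔT/ΣR = (512 K − 302.3 K)/0.4780 = 439 W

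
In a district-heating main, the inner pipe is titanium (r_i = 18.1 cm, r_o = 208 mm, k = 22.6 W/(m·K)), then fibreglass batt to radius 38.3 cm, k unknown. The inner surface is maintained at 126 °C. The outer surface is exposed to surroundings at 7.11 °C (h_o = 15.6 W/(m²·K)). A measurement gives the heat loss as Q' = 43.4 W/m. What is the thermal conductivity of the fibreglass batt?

k = 0.0358 W/m·K

ΣR = ΔT/Q' = |126 − 7.11|/43.4 = 2.739 m·K/W
Known resistances:
  R'_titanium = ln(0.208/0.181)/(2πk) = 0.1390/(2π·22.6) = 9.792×10^-4 m·K/W
  R'_conv,out = 1/(2πr h) = 1/(2π·0.383·15.6) = 0.02664 m·K/W
R_fibreglass batt = ΣR − ΣR_known = 2.739 − 0.02762 = 2.711 m·K/W
ln(r₂/r₁)/(2πk) = 2.711 ⇒ k = 0.6105/(2π·2.711) = 0.0358 W/m·K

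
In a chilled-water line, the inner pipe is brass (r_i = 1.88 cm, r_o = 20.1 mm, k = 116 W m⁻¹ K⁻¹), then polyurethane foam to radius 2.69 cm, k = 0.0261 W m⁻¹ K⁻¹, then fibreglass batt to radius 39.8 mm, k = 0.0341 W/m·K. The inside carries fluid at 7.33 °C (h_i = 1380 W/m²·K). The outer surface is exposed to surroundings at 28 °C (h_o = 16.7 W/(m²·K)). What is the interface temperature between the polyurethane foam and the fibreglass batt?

T = 16.9 °C

Resistance network (inner→outer):
  R'_conv,in = 1/(2πr h) = 1/(2π·0.0188·1380) = 0.006135 m·K/W
  R'_brass = ln(0.0201/0.0188)/(2πk) = 0.06686/(2π·116) = 9.174×10^-5 m·K/W
  R'_polyurethane foam = ln(0.0269/0.0201)/(2πk) = 0.2914/(2π·0.0261) = 1.777 m·K/W
  R'_fibreglass batt = ln(0.0398/0.0269)/(2πk) = 0.3917/(2π·0.0341) = 1.828 m·K/W
  R'_conv,out = 1/(2πr h) = 1/(2π·0.0398·16.7) = 0.2395 m·K/W
ΣR = 0.006135 + 9.174×10^-5 + 1.777 + 1.828 + 0.2395 = 3.851 m·K/W
Q' = ΔT/ΣR = (7.33 °C − 28 °C)/3.851 = -5.367 W/m
From the inner boundary to the polyurethane foam/fibreglass batt interface, ΣR_partial = 1.783 m·K/W.
T_interface = T_in − Q'·ΣR_partial = 7.33 °C − (-5.367)(1.783) = 16.9 °C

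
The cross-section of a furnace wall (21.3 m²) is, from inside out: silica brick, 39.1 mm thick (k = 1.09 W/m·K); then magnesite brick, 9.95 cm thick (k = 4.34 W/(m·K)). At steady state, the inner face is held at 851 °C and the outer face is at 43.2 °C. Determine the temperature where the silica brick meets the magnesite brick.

T = 358 °C

Treat each layer as a resistance in series:
  R_silica brick = L/(kA) = 0.0391/(1.09·21.3) = 0.001684 K/W
  R_magnesite brick = L/(kA) = 0.0995/(4.34·21.3) = 0.001076 K/W
ΣR = 0.001684 + 0.001076 = 0.002760 K/W
Q = ΔT/ΣR = (851 °C − 43.2 °C)/0.002760 = 2.927×10^5 W
From the inner boundary to the silica brick/magnesite brick interface, ΣR_partial = 0.001684 K/W.
T_interface = T_in − Q·ΣR_partial = 851 °C − (2.927×10^5)(0.001684) = 358 °C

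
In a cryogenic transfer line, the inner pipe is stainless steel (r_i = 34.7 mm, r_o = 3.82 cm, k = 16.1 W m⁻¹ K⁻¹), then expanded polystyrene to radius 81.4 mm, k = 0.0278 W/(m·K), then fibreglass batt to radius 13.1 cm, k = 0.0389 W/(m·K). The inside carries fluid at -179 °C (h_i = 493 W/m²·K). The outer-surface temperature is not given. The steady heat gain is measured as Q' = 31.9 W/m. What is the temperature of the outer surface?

T_out = 21.6 °C

Series resistances:
  R'_conv,in = 1/(2πr h) = 1/(2π·0.0347·493) = 0.009303 m·K/W
  R'_stainless steel = ln(0.0382/0.0347)/(2πk) = 0.09610/(2π·16.1) = 9.499×10^-4 m·K/W
  R'_expanded polystyrene = ln(0.0814/0.0382)/(2πk) = 0.7565/(2π·0.0278) = 4.331 m·K/W
  R'_fibreglass batt = ln(0.131/0.0814)/(2πk) = 0.4758/(2π·0.0389) = 1.947 m·K/W
ΣR = 6.288 m·K/W
ΔT = Q'·ΣR = 31.9 × 6.288 = 200.6 K
Heat flows inward, so T_out = T_in + ΔT = -179 + 200.6 = 21.6 °C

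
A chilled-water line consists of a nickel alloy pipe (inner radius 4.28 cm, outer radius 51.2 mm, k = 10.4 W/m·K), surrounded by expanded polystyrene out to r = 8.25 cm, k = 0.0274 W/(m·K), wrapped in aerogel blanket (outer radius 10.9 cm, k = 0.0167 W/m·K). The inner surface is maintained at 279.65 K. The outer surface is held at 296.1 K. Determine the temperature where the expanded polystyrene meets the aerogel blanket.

Treat each layer as a resistance in series:
  R'_nickel alloy = ln(0.0512/0.0428)/(2πk) = 0.1792/(2π·10.4) = 0.002742 m·K/W
  R'_expanded polystyrene = ln(0.0825/0.0512)/(2πk) = 0.4771/(2π·0.0274) = 2.771 m·K/W
  R'_aerogel blanket = ln(0.109/0.0825)/(2πk) = 0.2785/(2π·0.0167) = 2.655 m·K/W
ΣR = 0.002742 + 2.771 + 2.655 = 5.429 m·K/W
Q' = ΔT/ΣR = (279.65 K − 296.1 K)/5.429 = -3.030 W/m
From the inner boundary to the expanded polystyrene/aerogel blanket interface, ΣR_partial = 2.774 m·K/W.
T_interface = T_in − Q'·ΣR_partial = 279.65 K − (-3.030)(2.774) = 288.1 K

T = 288.1 K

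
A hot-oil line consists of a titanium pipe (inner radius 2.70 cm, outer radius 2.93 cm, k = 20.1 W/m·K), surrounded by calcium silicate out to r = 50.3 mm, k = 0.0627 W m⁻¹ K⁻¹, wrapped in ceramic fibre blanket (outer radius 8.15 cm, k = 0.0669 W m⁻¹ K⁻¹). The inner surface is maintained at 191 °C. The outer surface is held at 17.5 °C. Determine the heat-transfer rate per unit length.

Q' = 68.8 W/m

Treat each layer as a resistance in series:
  R'_titanium = ln(0.0293/0.0270)/(2πk) = 0.08175/(2π·20.1) = 6.473×10^-4 m·K/W
  R'_calcium silicate = ln(0.0503/0.0293)/(2πk) = 0.5404/(2π·0.0627) = 1.372 m·K/W
  R'_ceramic fibre blanket = ln(0.0815/0.0503)/(2πk) = 0.4826/(2π·0.0669) = 1.148 m·K/W
ΣR = 6.473×10^-4 + 1.372 + 1.148 = 2.521 m·K/W
Q' = ΔT/ΣR = (191 °C − 17.5 °C)/2.521 = 68.8 W/m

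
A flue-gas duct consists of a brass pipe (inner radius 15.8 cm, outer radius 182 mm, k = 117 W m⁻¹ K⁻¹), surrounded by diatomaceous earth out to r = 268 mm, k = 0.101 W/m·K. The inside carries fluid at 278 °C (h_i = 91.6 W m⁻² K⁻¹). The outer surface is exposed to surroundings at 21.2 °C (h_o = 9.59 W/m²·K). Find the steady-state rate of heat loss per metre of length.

Treat each layer as a resistance in series:
  R'_conv,in = 1/(2πr h) = 1/(2π·0.158·91.6) = 0.01100 m·K/W
  R'_brass = ln(0.182/0.158)/(2πk) = 0.1414/(2π·117) = 1.924×10^-4 m·K/W
  R'_diatomaceous earth = ln(0.268/0.182)/(2πk) = 0.3870/(2π·0.101) = 0.6098 m·K/W
  R'_conv,out = 1/(2πr h) = 1/(2π·0.268·9.59) = 0.06193 m·K/W
ΣR = 0.01100 + 1.924×10^-4 + 0.6098 + 0.06193 = 0.6829 m·K/W
Q' = ΔT/ΣR = (278 °C − 21.2 °C)/0.6829 = 376 W/m

Q' = 376 W/m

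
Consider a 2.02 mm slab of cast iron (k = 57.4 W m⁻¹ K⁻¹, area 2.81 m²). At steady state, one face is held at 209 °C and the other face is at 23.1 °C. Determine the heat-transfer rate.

Q = kA·ΔT/L = 57.4 × 2.81 × |209 °C − 23.1 °C| / 0.00202 = 1.48×10^7 W

Q = 1.48×10^7 W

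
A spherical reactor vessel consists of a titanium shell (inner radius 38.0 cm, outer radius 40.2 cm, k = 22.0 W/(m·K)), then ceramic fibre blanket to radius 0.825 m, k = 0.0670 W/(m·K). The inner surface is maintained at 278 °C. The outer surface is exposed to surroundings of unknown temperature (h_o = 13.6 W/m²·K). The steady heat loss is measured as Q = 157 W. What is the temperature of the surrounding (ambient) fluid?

T_out = 38.7 °C

Series resistances:
  R_titanium = (1/0.380 − 1/0.402)/(4πk) = 0.1440/(4π·22.0) = 5.209×10^-4 K/W
  R_ceramic fibre blanket = (1/0.402 − 1/0.825)/(4πk) = 1.275/(4π·0.0670) = 1.515 K/W
  R_conv,out = 1/(4πr²h) = 1/(4π·0.825²·13.6) = 0.008597 K/W
ΣR = 1.524 K/W
ΔT = Q·ΣR = 157 × 1.524 = 239.3 K
Heat flows outward, so T_out = T_in − ΔT = 278 − 239.3 = 38.7 °C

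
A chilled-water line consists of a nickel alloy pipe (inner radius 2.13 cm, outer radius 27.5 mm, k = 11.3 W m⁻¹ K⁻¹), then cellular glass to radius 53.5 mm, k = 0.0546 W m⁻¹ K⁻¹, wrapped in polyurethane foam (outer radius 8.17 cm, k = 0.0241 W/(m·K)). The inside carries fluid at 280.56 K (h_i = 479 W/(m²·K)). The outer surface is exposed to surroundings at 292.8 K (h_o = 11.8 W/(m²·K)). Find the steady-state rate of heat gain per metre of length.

Q' = 2.49 W/m

Resistance network (inner→outer):
  R'_conv,in = 1/(2πr h) = 1/(2π·0.0213·479) = 0.01560 m·K/W
  R'_nickel alloy = ln(0.0275/0.0213)/(2πk) = 0.2555/(2π·11.3) = 0.003598 m·K/W
  R'_cellular glass = ln(0.0535/0.0275)/(2πk) = 0.6655/(2π·0.0546) = 1.940 m·K/W
  R'_polyurethane foam = ln(0.0817/0.0535)/(2πk) = 0.4234/(2π·0.0241) = 2.796 m·K/W
  R'_conv,out = 1/(2πr h) = 1/(2π·0.0817·11.8) = 0.1651 m·K/W
ΣR = 0.01560 + 0.003598 + 1.940 + 2.796 + 0.1651 = 4.920 m·K/W
Q' = ΔT/ΣR = (280.56 K − 292.8 K)/4.920 = -2.49 W/m
(Negative Q' ⇒ heat flows inward; heat gain = 2.49 W/m.)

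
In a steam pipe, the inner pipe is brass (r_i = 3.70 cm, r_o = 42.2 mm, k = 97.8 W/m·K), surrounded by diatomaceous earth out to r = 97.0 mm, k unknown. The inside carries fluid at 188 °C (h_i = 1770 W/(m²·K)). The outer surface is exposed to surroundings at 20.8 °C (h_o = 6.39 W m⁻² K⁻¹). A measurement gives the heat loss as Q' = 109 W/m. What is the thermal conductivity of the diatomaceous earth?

k = 0.104 W/m·K

ΣR = ΔT/Q' = |188 − 20.8|/109 = 1.534 m·K/W
Known resistances:
  R'_conv,in = 1/(2πr h) = 1/(2π·0.0370·1770) = 0.002430 m·K/W
  R'_brass = ln(0.0422/0.0370)/(2πk) = 0.1315/(2π·97.8) = 2.140×10^-4 m·K/W
  R'_conv,out = 1/(2πr h) = 1/(2π·0.0970·6.39) = 0.2568 m·K/W
R_diatomaceous earth = ΣR − ΣR_known = 1.534 − 0.2594 = 1.275 m·K/W
ln(r₂/r₁)/(2πk) = 1.275 ⇒ k = 0.8323/(2π·1.275) = 0.104 W/m·K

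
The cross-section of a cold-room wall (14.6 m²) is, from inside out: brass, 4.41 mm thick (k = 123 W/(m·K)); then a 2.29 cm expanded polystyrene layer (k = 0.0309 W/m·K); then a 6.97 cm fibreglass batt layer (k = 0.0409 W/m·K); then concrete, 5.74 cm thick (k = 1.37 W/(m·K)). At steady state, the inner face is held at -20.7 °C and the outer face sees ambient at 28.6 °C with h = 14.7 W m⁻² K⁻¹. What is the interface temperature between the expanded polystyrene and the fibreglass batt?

T = -6.40 °C

Treat each layer as a resistance in series:
  R_brass = L/(kA) = 0.00441/(123·14.6) = 2.456×10^-6 K/W
  R_expanded polystyrene = L/(kA) = 0.0229/(0.0309·14.6) = 0.05076 K/W
  R_fibreglass batt = L/(kA) = 0.0697/(0.0409·14.6) = 0.1167 K/W
  R_concrete = L/(kA) = 0.0574/(1.37·14.6) = 0.002870 K/W
  R_conv,out = 1/(hA) = 1/(14.7·14.6) = 0.004659 K/W
ΣR = 2.456×10^-6 + 0.05076 + 0.1167 + 0.002870 + 0.004659 = 0.1750 K/W
Q = ΔT/ΣR = (-20.7 °C − 28.6 °C)/0.1750 = -281.7 W
From the inner boundary to the expanded polystyrene/fibreglass batt interface, ΣR_partial = 0.05076 K/W.
T_interface = T_in − Q·ΣR_partial = -20.7 °C − (-281.7)(0.05076) = -6.40 °C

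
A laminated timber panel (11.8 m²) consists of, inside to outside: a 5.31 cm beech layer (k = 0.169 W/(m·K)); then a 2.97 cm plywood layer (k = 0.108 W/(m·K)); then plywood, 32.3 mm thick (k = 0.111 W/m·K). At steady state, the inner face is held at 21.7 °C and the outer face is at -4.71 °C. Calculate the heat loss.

Resistance network (inner→outer):
  R_beech = L/(kA) = 0.0531/(0.169·11.8) = 0.02663 K/W
  R_plywood = L/(kA) = 0.0297/(0.108·11.8) = 0.02331 K/W
  R_plywood = L/(kA) = 0.0323/(0.111·11.8) = 0.02466 K/W
ΣR = 0.02663 + 0.02331 + 0.02466 = 0.07460 K/W
Q = ΔT/ΣR = (21.7 °C − -4.71 °C)/0.07460 = 354 W

Q = 354 W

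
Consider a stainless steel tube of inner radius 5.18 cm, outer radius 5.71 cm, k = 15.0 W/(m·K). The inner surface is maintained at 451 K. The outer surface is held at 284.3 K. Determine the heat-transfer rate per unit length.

Q' = 161 kW/m

Q' = 2πk·ΔT/ln(r₂/r₁) = 2π × 15.0 × 166.7 / ln(0.0571/0.0518) = 1.61×10^5 W/m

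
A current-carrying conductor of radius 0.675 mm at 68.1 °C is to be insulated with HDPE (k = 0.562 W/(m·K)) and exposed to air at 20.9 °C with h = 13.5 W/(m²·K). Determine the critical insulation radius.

r_cr = 4.16 cm

For a cylinder, r_cr = k_ins/h = 0.562/13.5 = 0.0416 m = 4.16 cm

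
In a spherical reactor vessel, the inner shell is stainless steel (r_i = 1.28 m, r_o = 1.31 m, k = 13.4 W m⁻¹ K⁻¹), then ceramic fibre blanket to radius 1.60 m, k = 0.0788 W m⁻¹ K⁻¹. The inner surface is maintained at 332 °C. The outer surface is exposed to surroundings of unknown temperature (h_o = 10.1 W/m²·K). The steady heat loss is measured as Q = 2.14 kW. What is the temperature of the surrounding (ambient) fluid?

T_out = 26.2 °C

Series resistances:
  R_stainless steel = (1/1.28 − 1/1.31)/(4πk) = 0.01789/(4π·13.4) = 1.062×10^-4 K/W
  R_ceramic fibre blanket = (1/1.31 − 1/1.60)/(4πk) = 0.1384/(4π·0.0788) = 0.1397 K/W
  R_conv,out = 1/(4πr²h) = 1/(4π·1.60²·10.1) = 0.003078 K/W
ΣR = 0.1429 K/W
ΔT = Q·ΣR = 2140 × 0.1429 = 305.8 K
Heat flows outward, so T_out = T_in − ΔT = 332 − 305.8 = 26.2 °C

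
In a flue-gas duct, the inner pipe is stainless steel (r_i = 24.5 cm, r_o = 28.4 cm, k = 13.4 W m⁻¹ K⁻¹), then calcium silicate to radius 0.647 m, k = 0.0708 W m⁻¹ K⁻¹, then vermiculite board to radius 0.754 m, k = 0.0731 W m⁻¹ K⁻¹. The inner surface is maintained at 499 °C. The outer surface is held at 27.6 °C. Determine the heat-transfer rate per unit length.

Resistance network (inner→outer):
  R'_stainless steel = ln(0.284/0.245)/(2πk) = 0.1477/(2π·13.4) = 0.001754 m·K/W
  R'_calcium silicate = ln(0.647/0.284)/(2πk) = 0.8234/(2π·0.0708) = 1.851 m·K/W
  R'_vermiculite board = ln(0.754/0.647)/(2πk) = 0.1530/(2π·0.0731) = 0.3332 m·K/W
ΣR = 0.001754 + 1.851 + 0.3332 = 2.186 m·K/W
Q' = ΔT/ΣR = (499 °C − 27.6 °C)/2.186 = 216 W/m

Q' = 216 W/m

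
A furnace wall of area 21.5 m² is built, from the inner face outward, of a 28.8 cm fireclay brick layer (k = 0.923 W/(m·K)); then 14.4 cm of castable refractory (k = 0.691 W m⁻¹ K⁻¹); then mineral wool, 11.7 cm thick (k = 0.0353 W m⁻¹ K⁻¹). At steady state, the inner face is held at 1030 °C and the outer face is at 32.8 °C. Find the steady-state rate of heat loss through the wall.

Treat each layer as a resistance in series:
  R_fireclay brick = L/(kA) = 0.288/(0.923·21.5) = 0.01451 K/W
  R_castable refractory = L/(kA) = 0.144/(0.691·21.5) = 0.009693 K/W
  R_mineral wool = L/(kA) = 0.117/(0.0353·21.5) = 0.1542 K/W
ΣR = 0.01451 + 0.009693 + 0.1542 = 0.1784 K/W
Q = ΔT/ΣR = (1030 °C − 32.8 °C)/0.1784 = 5590 W

Q = 5590 W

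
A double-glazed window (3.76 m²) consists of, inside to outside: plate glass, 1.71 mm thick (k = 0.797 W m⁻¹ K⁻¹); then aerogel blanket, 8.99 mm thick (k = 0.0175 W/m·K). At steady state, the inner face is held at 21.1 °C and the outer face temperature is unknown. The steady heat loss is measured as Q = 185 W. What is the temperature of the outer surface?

Sum the resistances:
  R_plate glass = L/(kA) = 0.00171/(0.797·3.76) = 5.706×10^-4 K/W
  R_aerogel blanket = L/(kA) = 0.00899/(0.0175·3.76) = 0.1366 K/W
ΣR = 0.1372 K/W
ΔT = Q·ΣR = 185 × 0.1372 = 25.38 K
Heat flows outward, so T_out = T_in − ΔT = 21.1 − 25.38 = -4.28 °C

T_out = -4.28 °C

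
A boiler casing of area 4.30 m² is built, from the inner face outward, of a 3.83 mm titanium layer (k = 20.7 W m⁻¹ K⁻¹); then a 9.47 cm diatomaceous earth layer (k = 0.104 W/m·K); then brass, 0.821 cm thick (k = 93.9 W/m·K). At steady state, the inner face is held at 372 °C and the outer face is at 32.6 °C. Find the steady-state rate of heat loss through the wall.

Series thermal resistances, inner to outer:
  R_titanium = L/(kA) = 0.00383/(20.7·4.30) = 4.303×10^-5 K/W
  R_diatomaceous earth = L/(kA) = 0.0947/(0.104·4.30) = 0.2118 K/W
  R_brass = L/(kA) = 0.00821/(93.9·4.30) = 2.033×10^-5 K/W
ΣR = 4.303×10^-5 + 0.2118 + 2.033×10^-5 = 0.2119 K/W
Q = ΔT/ΣR = (372 °C − 32.6 °C)/0.2119 = 1600 W

Q = 1600 W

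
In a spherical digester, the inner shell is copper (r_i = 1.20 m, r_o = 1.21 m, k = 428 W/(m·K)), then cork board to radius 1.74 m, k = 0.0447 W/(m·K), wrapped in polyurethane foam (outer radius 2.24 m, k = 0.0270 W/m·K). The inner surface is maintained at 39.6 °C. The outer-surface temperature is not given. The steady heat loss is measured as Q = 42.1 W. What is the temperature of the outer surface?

Series resistances:
  R_copper = (1/1.20 − 1/1.21)/(4πk) = 0.006887/(4π·428) = 1.281×10^-6 K/W
  R_cork board = (1/1.21 − 1/1.74)/(4πk) = 0.2517/(4π·0.0447) = 0.4482 K/W
  R_polyurethane foam = (1/1.74 − 1/2.24)/(4πk) = 0.1283/(4π·0.0270) = 0.3781 K/W
ΣR = 0.8262 K/W
ΔT = Q·ΣR = 42.1 × 0.8262 = 34.78 K
Heat flows outward, so T_out = T_in − ΔT = 39.6 − 34.78 = 4.82 °C

T_out = 4.82 °C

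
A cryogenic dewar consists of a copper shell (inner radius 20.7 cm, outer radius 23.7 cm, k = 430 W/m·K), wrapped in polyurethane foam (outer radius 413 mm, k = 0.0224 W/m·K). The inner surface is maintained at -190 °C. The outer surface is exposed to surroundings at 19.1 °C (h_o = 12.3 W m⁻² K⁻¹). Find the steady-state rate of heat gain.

Resistance network (inner→outer):
  R_copper = (1/0.207 − 1/0.237)/(4πk) = 0.6115/(4π·430) = 1.132×10^-4 K/W
  R_polyurethane foam = (1/0.237 − 1/0.413)/(4πk) = 1.798/(4π·0.0224) = 6.388 K/W
  R_conv,out = 1/(4πr²h) = 1/(4π·0.413²·12.3) = 0.03793 K/W
ΣR = 1.132×10^-4 + 6.388 + 0.03793 = 6.426 K/W
Q = ΔT/ΣR = (-190 °C − 19.1 °C)/6.426 = -32.5 W
(Negative Q ⇒ heat flows inward; heat gain = 32.5 W.)

Q = 32.5 W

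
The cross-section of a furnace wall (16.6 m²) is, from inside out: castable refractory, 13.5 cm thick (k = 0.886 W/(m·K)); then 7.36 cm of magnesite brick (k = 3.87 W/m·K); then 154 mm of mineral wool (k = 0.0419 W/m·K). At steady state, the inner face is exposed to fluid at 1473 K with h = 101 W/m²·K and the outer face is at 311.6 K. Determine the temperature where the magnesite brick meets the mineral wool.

T = 1418 K

Series thermal resistances, inner to outer:
  R_conv,in = 1/(hA) = 1/(101·16.6) = 5.964×10^-4 K/W
  R_castable refractory = L/(kA) = 0.135/(0.886·16.6) = 0.009179 K/W
  R_magnesite brick = L/(kA) = 0.0736/(3.87·16.6) = 0.001146 K/W
  R_mineral wool = L/(kA) = 0.154/(0.0419·16.6) = 0.2214 K/W
ΣR = 5.964×10^-4 + 0.009179 + 0.001146 + 0.2214 = 0.2323 K/W
Q = ΔT/ΣR = (1473 K − 311.6 K)/0.2323 = 5000 W
From the inner boundary to the magnesite brick/mineral wool interface, ΣR_partial = 0.01092 K/W.
T_interface = T_in − Q·ΣR_partial = 1473 K − (5000)(0.01092) = 1418 K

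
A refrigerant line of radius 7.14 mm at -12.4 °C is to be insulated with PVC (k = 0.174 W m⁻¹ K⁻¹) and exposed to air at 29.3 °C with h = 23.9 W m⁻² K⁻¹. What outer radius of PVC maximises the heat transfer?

r_cr = 0.728 cm

For a cylinder, r_cr = k_ins/h = 0.174/23.9 = 0.00728 m = 0.728 cm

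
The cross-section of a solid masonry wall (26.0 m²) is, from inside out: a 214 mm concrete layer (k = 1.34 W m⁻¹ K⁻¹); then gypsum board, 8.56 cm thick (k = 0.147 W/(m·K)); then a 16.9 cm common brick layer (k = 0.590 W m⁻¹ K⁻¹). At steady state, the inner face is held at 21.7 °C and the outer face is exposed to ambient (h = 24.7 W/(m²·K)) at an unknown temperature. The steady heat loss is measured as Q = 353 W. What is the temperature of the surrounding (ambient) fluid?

Sum the resistances:
  R_concrete = L/(kA) = 0.214/(1.34·26.0) = 0.006142 K/W
  R_gypsum board = L/(kA) = 0.0856/(0.147·26.0) = 0.02240 K/W
  R_common brick = L/(kA) = 0.169/(0.590·26.0) = 0.01102 K/W
  R_conv,out = 1/(hA) = 1/(24.7·26.0) = 0.001557 K/W
ΣR = 0.04111 K/W
ΔT = Q·ΣR = 353 × 0.04111 = 14.51 K
Heat flows outward, so T_out = T_in − ΔT = 21.7 − 14.51 = 7.19 °C

T_out = 7.19 °C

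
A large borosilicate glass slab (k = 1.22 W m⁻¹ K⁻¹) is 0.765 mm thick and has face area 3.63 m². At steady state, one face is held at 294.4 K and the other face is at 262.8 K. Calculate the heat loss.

Q = kA·ΔT/L = 1.22 × 3.63 × |294.4 K − 262.8 K| / 7.65×10^-4 = 1.83×10^5 W

Q = 183 kW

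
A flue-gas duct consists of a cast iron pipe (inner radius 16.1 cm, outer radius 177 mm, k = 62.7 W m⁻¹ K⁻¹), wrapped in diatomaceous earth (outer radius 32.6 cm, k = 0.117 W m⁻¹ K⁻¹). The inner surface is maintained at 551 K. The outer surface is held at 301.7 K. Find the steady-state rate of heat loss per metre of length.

Series thermal resistances, inner to outer:
  R'_cast iron = ln(0.177/0.161)/(2πk) = 0.09475/(2π·62.7) = 2.405×10^-4 m·K/W
  R'_diatomaceous earth = ln(0.326/0.177)/(2πk) = 0.6107/(2π·0.117) = 0.8308 m·K/W
ΣR = 2.405×10^-4 + 0.8308 = 0.8310 m·K/W
Q' = ΔT/ΣR = (551 K − 301.7 K)/0.8310 = 300 W/m

Q' = 300 W/m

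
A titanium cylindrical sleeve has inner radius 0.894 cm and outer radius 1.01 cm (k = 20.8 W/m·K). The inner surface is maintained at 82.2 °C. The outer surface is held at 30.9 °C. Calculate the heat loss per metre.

Q' = 55.0 kW/m

Q' = 2πk·ΔT/ln(r₂/r₁) = 2π × 20.8 × 51.3 / ln(0.0101/0.00894) = 55000 W/m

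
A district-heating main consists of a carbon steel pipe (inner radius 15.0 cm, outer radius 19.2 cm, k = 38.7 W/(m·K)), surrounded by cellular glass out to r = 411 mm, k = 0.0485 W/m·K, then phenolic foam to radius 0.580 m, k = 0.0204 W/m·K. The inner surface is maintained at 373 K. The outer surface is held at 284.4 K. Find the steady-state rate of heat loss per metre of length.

Q' = 17.1 W/m

Treat each layer as a resistance in series:
  R'_carbon steel = ln(0.192/0.150)/(2πk) = 0.2469/(2π·38.7) = 0.001015 m·K/W
  R'_cellular glass = ln(0.411/0.192)/(2πk) = 0.7611/(2π·0.0485) = 2.498 m·K/W
  R'_phenolic foam = ln(0.580/0.411)/(2πk) = 0.3444/(2π·0.0204) = 2.687 m·K/W
ΣR = 0.001015 + 2.498 + 2.687 = 5.186 m·K/W
Q' = ΔT/ΣR = (373 K − 284.4 K)/5.186 = 17.1 W/m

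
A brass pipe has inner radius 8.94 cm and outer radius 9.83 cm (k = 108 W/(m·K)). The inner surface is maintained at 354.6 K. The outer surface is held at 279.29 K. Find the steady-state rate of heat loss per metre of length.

Q' = 2πk·ΔT/ln(r₂/r₁) = 2π × 108 × 75.31 / ln(0.0983/0.0894) = 5.38×10^5 W/m

Q' = 5.38×10^5 W/m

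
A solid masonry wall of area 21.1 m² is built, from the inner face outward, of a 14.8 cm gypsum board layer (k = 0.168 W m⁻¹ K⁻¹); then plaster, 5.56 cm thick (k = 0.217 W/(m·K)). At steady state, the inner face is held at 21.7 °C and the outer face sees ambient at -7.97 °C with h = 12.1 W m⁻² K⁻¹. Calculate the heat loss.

Series thermal resistances, inner to outer:
  R_gypsum board = L/(kA) = 0.148/(0.168·21.1) = 0.04175 K/W
  R_plaster = L/(kA) = 0.0556/(0.217·21.1) = 0.01214 K/W
  R_conv,out = 1/(hA) = 1/(12.1·21.1) = 0.003917 K/W
ΣR = 0.04175 + 0.01214 + 0.003917 = 0.05781 K/W
Q = ΔT/ΣR = (21.7 °C − -7.97 °C)/0.05781 = 513 W

Q = 513 W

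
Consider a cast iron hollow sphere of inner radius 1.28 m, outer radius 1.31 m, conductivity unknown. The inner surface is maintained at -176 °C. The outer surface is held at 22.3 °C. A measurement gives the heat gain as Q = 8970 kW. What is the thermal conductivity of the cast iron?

k = 64.4 W/m·K

ΣR = ΔT/Q = |-176 − 22.3|/8.97×10^6 = 2.211×10^-5 K/W
(1/r₁−1/r₂)/(4πk) = 2.211×10^-5 ⇒ k = 0.01789/(4π·2.211×10^-5) = 64.4 W/m·K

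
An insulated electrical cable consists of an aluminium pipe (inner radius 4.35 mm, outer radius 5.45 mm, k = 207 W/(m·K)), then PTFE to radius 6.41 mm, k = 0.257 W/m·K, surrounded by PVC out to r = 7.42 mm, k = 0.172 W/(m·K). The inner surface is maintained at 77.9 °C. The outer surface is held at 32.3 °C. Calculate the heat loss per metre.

Resistance network (inner→outer):
  R'_aluminium = ln(0.00545/0.00435)/(2πk) = 0.2254/(2π·207) = 1.733×10^-4 m·K/W
  R'_PTFE = ln(0.00641/0.00545)/(2πk) = 0.1622/(2π·0.257) = 0.1005 m·K/W
  R'_PVC = ln(0.00742/0.00641)/(2πk) = 0.1463/(2π·0.172) = 0.1354 m·K/W
ΣR = 1.733×10^-4 + 0.1005 + 0.1354 = 0.2361 m·K/W
Q' = ΔT/ΣR = (77.9 °C − 32.3 °C)/0.2361 = 193 W/m

Q' = 193 W/m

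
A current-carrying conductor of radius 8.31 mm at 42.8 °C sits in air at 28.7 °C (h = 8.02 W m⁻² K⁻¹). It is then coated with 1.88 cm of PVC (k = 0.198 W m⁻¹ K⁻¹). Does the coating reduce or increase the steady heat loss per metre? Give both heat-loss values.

increases: 5.90 → 8.38 W/m

Critical radius for a cylinder: r_cr = k/h = 0.0247 m = 2.47 cm.
Outer radius after coating: r₂ = 0.00831 + 0.0188 = 0.02711 m.
r₁ < r_cr < r₂: heat loss rises to a maximum at r_cr then falls. Whether the coating helps depends on whether Q(r₂) has dropped back below Q(r₁).
Bare: R = 1/(2πr₁h) = 2.388 m·K/W; Q = 14.1/2.388 = 5.90 W/m.
Coated: R = R_cond + R_conv = 1.682 m·K/W; Q = 14.1/1.682 = 8.38 W/m.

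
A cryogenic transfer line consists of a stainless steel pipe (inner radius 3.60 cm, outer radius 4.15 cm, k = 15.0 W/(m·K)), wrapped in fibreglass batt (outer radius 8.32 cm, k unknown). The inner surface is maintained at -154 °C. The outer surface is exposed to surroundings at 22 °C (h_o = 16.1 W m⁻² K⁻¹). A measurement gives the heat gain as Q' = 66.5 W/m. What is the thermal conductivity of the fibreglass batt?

ΣR = ΔT/Q' = |-154 − 22|/66.5 = 2.647 m·K/W
Known resistances:
  R'_stainless steel = ln(0.0415/0.0360)/(2πk) = 0.1422/(2π·15.0) = 0.001509 m·K/W
  R'_conv,out = 1/(2πr h) = 1/(2π·0.0832·16.1) = 0.1188 m·K/W
R_fibreglass batt = ΣR − ΣR_known = 2.647 − 0.1203 = 2.527 m·K/W
ln(r₂/r₁)/(2πk) = 2.527 ⇒ k = 0.6956/(2π·2.527) = 0.0438 W/m·K

k = 0.0438 W/m·K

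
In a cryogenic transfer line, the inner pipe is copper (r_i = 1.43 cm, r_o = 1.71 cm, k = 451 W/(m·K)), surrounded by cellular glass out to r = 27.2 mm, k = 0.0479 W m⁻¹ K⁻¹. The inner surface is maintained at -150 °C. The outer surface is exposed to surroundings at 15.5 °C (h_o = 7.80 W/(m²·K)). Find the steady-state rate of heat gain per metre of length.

Q' = 72.2 W/m

Resistance network (inner→outer):
  R'_copper = ln(0.0171/0.0143)/(2πk) = 0.1788/(2π·451) = 6.310×10^-5 m·K/W
  R'_cellular glass = ln(0.0272/0.0171)/(2πk) = 0.4641/(2π·0.0479) = 1.542 m·K/W
  R'_conv,out = 1/(2πr h) = 1/(2π·0.0272·7.80) = 0.7502 m·K/W
ΣR = 6.310×10^-5 + 1.542 + 0.7502 = 2.292 m·K/W
Q' = ΔT/ΣR = (-150 °C − 15.5 °C)/2.292 = -72.2 W/m
(Negative Q' ⇒ heat flows inward; heat gain = 72.2 W/m.)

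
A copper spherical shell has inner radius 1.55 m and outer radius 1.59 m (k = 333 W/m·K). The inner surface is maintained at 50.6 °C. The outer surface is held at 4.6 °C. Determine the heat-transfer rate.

Q = 11900 kW

Q = 4πk·ΔT/(1/r₁ − 1/r₂) = 4π × 333 × 46 / (1/1.55 − 1/1.59) = 1.19×10^7 W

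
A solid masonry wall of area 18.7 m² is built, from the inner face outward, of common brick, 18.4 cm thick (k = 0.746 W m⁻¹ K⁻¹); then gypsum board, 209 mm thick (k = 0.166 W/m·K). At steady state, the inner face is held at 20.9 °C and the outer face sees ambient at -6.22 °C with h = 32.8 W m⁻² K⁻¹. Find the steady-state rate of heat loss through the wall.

Resistance network (inner→outer):
  R_common brick = L/(kA) = 0.184/(0.746·18.7) = 0.01319 K/W
  R_gypsum board = L/(kA) = 0.209/(0.166·18.7) = 0.06733 K/W
  R_conv,out = 1/(hA) = 1/(32.8·18.7) = 0.001630 K/W
ΣR = 0.01319 + 0.06733 + 0.001630 = 0.08215 K/W
Q = ΔT/ΣR = (20.9 °C − -6.22 °C)/0.08215 = 330 W

Q = 330 W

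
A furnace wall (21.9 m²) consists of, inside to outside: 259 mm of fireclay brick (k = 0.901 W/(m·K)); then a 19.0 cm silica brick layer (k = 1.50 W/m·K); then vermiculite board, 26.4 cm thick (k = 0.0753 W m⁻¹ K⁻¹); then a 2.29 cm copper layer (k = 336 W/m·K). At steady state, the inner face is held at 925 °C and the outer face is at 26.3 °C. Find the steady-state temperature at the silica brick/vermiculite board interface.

T = 830 °C

Series thermal resistances, inner to outer:
  R_fireclay brick = L/(kA) = 0.259/(0.901·21.9) = 0.01313 K/W
  R_silica brick = L/(kA) = 0.190/(1.50·21.9) = 0.005784 K/W
  R_vermiculite board = L/(kA) = 0.264/(0.0753·21.9) = 0.1601 K/W
  R_copper = L/(kA) = 0.0229/(336·21.9) = 3.112×10^-6 K/W
ΣR = 0.01313 + 0.005784 + 0.1601 + 3.112×10^-6 = 0.1790 K/W
Q = ΔT/ΣR = (925 °C − 26.3 °C)/0.1790 = 5021 W
From the inner boundary to the silica brick/vermiculite board interface, ΣR_partial = 0.01891 K/W.
T_interface = T_in − Q·ΣR_partial = 925 °C − (5021)(0.01891) = 830 °C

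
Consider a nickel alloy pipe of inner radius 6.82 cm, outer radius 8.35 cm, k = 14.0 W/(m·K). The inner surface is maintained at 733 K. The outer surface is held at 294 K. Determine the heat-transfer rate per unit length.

Q' = 191 kW/m

Q' = 2πk·ΔT/ln(r₂/r₁) = 2π × 14.0 × 439 / ln(0.0835/0.0682) = 1.91×10^5 W/m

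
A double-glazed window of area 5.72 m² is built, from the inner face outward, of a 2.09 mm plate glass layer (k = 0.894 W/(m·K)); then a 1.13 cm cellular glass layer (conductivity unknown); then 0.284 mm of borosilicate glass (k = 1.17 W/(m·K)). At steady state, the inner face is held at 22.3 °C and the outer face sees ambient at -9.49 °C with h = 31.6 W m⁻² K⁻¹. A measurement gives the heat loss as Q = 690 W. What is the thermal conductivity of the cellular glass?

k = 0.0493 W/m·K

ΣR = ΔT/Q = |22.3 − -9.49|/690 = 0.04607 K/W
Known resistances:
  R_plate glass = L/(kA) = 0.00209/(0.894·5.72) = 4.087×10^-4 K/W
  R_borosilicate glass = L/(kA) = 2.84×10^-4/(1.17·5.72) = 4.244×10^-5 K/W
  R_conv,out = 1/(hA) = 1/(31.6·5.72) = 0.005532 K/W
R_cellular glass = ΣR − ΣR_known = 0.04607 − 0.005983 = 0.04009 K/W
L/(kA) = 0.04009 ⇒ k = 0.0113/(0.04009·5.72) = 0.0493 W/m·K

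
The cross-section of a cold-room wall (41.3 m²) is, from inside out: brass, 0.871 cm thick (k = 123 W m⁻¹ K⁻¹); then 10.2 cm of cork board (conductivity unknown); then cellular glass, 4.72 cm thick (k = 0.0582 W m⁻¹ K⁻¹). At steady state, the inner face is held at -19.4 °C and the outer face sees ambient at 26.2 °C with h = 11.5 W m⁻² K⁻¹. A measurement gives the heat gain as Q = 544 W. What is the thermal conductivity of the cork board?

ΣR = ΔT/Q = |-19.4 − 26.2|/544 = 0.08382 K/W
Known resistances:
  R_brass = L/(kA) = 0.00871/(123·41.3) = 1.715×10^-6 K/W
  R_cellular glass = L/(kA) = 0.0472/(0.0582·41.3) = 0.01964 K/W
  R_conv,out = 1/(hA) = 1/(11.5·41.3) = 0.002105 K/W
R_cork board = ΣR − ΣR_known = 0.08382 − 0.02175 = 0.06207 K/W
L/(kA) = 0.06207 ⇒ k = 0.102/(0.06207·41.3) = 0.0398 W/m·K

k = 0.0398 W/m·K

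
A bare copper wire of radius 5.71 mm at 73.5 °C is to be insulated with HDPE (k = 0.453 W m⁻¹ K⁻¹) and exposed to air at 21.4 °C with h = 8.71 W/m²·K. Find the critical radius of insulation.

For a cylinder, r_cr = k_ins/h = 0.453/8.71 = 0.0520 m = 5.20 cm

r_cr = 5.20 cm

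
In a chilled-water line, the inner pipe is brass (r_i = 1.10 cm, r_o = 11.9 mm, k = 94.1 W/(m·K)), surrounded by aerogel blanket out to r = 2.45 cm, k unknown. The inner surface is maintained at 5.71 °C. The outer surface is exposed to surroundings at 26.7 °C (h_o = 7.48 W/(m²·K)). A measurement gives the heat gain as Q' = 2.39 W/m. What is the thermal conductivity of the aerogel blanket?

k = 0.0145 W/m·K

ΣR = ΔT/Q' = |5.71 − 26.7|/2.39 = 8.782 m·K/W
Known resistances:
  R'_brass = ln(0.0119/0.0110)/(2πk) = 0.07864/(2π·94.1) = 1.330×10^-4 m·K/W
  R'_conv,out = 1/(2πr h) = 1/(2π·0.0245·7.48) = 0.8685 m·K/W
R_aerogel blanket = ΣR − ΣR_known = 8.782 − 0.8686 = 7.913 m·K/W
ln(r₂/r₁)/(2πk) = 7.913 ⇒ k = 0.7221/(2π·7.913) = 0.0145 W/m·K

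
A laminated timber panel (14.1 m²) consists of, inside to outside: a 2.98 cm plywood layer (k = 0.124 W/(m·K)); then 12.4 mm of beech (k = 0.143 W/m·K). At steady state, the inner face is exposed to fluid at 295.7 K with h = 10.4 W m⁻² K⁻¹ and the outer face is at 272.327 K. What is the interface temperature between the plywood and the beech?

Treat each layer as a resistance in series:
  R_conv,in = 1/(hA) = 1/(10.4·14.1) = 0.006819 K/W
  R_plywood = L/(kA) = 0.0298/(0.124·14.1) = 0.01704 K/W
  R_beech = L/(kA) = 0.0124/(0.143·14.1) = 0.006150 K/W
ΣR = 0.006819 + 0.01704 + 0.006150 = 0.03001 K/W
Q = ΔT/ΣR = (295.7 K − 272.327 K)/0.03001 = 778.8 W
From the inner boundary to the plywood/beech interface, ΣR_partial = 0.02386 K/W.
T_interface = T_in − Q·ΣR_partial = 295.7 K − (778.8)(0.02386) = 277.12 K

T = 277.12 K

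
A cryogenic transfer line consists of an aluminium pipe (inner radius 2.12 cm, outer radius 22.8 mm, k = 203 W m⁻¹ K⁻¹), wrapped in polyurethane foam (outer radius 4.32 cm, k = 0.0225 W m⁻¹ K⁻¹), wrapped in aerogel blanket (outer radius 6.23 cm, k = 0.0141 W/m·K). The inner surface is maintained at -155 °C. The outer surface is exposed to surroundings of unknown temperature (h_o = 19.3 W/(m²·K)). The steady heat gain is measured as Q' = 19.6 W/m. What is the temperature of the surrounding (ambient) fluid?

Series resistances:
  R'_aluminium = ln(0.0228/0.0212)/(2πk) = 0.07276/(2π·203) = 5.704×10^-5 m·K/W
  R'_polyurethane foam = ln(0.0432/0.0228)/(2πk) = 0.6391/(2π·0.0225) = 4.521 m·K/W
  R'_aerogel blanket = ln(0.0623/0.0432)/(2πk) = 0.3661/(2π·0.0141) = 4.133 m·K/W
  R'_conv,out = 1/(2πr h) = 1/(2π·0.0623·19.3) = 0.1324 m·K/W
ΣR = 8.786 m·K/W
ΔT = Q'·ΣR = 19.6 × 8.786 = 172.2 K
Heat flows inward, so T_out = T_in + ΔT = -155 + 172.2 = 17.2 °C

T_out = 17.2 °C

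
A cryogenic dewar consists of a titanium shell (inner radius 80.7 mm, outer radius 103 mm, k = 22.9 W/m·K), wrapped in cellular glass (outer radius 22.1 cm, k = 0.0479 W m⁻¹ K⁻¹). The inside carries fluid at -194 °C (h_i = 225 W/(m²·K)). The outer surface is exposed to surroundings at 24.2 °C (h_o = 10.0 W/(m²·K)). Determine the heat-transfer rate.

Series thermal resistances, inner to outer:
  R_conv,in = 1/(4πr²h) = 1/(4π·0.0807²·225) = 0.05431 K/W
  R_titanium = (1/0.0807 − 1/0.103)/(4πk) = 2.683/(4π·22.9) = 0.009323 K/W
  R_cellular glass = (1/0.103 − 1/0.221)/(4πk) = 5.184/(4π·0.0479) = 8.612 K/W
  R_conv,out = 1/(4πr²h) = 1/(4π·0.221²·10.0) = 0.1629 K/W
ΣR = 0.05431 + 0.009323 + 8.612 + 0.1629 = 8.839 K/W
Q = ΔT/ΣR = (-194 °C − 24.2 °C)/8.839 = -24.7 W
(Negative Q ⇒ heat flows inward; heat gain = 24.7 W.)

Q = 24.7 W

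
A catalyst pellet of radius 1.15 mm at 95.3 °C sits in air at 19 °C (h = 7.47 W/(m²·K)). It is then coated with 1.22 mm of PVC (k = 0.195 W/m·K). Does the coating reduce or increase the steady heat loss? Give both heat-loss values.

increases: 0.00947 → 0.0367 W

Critical radius for a sphere: r_cr = 2k/h = 0.0522 m = 5.22 cm.
Outer radius after coating: r₂ = 0.00115 + 0.00122 = 0.00237 m.
Since r₁ < r_cr and r₂ ≤ r_cr, the coating moves toward the maximum at r_cr — heat loss rises.
Bare: R = 1/(4πr₁²h) = 8055 K/W; Q = 76.3/8055 = 0.00947 W.
Coated: R = R_cond + R_conv = 2079 K/W; Q = 76.3/2079 = 0.0367 W.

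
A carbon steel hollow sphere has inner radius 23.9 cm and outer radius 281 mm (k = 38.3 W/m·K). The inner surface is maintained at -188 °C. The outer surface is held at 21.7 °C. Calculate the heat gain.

Q = 4πk·ΔT/(1/r₁ − 1/r₂) = 4π × 38.3 × 209.7 / (1/0.239 − 1/0.281) = 1.61×10^5 W

Q = 1.61×10^5 W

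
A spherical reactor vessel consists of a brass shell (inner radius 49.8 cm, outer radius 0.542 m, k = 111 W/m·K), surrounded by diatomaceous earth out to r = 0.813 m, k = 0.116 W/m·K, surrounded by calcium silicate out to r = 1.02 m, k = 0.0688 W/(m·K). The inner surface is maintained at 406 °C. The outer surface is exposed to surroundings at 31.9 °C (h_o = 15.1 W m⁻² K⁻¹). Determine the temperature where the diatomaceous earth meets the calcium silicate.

T = 185 °C

Treat each layer as a resistance in series:
  R_brass = (1/0.498 − 1/0.542)/(4πk) = 0.1630/(4π·111) = 1.169×10^-4 K/W
  R_diatomaceous earth = (1/0.542 − 1/0.813)/(4πk) = 0.6150/(4π·0.116) = 0.4219 K/W
  R_calcium silicate = (1/0.813 − 1/1.02)/(4πk) = 0.2496/(4π·0.0688) = 0.2887 K/W
  R_conv,out = 1/(4πr²h) = 1/(4π·1.02²·15.1) = 0.005065 K/W
ΣR = 1.169×10^-4 + 0.4219 + 0.2887 + 0.005065 = 0.7158 K/W
Q = ΔT/ΣR = (406 °C − 31.9 °C)/0.7158 = 522.6 W
From the inner boundary to the diatomaceous earth/calcium silicate interface, ΣR_partial = 0.4220 K/W.
T_interface = T_in − Q·ΣR_partial = 406 °C − (522.6)(0.4220) = 185 °C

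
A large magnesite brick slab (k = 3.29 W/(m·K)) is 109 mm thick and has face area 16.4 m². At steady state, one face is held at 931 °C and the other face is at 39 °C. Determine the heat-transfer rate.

Q = kA·ΔT/L = 3.29 × 16.4 × |931 °C − 39 °C| / 0.109 = 4.42×10^5 W

Q = 442 kW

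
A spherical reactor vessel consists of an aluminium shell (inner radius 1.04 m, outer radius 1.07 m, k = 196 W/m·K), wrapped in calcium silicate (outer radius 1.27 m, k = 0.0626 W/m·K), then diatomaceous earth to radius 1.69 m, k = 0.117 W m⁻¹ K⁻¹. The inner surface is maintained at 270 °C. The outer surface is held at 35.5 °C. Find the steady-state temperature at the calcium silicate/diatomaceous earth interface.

Resistance network (inner→outer):
  R_aluminium = (1/1.04 − 1/1.07)/(4πk) = 0.02696/(4π·196) = 1.095×10^-5 K/W
  R_calcium silicate = (1/1.07 − 1/1.27)/(4πk) = 0.1472/(4π·0.0626) = 0.1871 K/W
  R_diatomaceous earth = (1/1.27 − 1/1.69)/(4πk) = 0.1957/(4π·0.117) = 0.1331 K/W
ΣR = 1.095×10^-5 + 0.1871 + 0.1331 = 0.3202 K/W
Q = ΔT/ΣR = (270 °C − 35.5 °C)/0.3202 = 732.4 W
From the inner boundary to the calcium silicate/diatomaceous earth interface, ΣR_partial = 0.1871 K/W.
T_interface = T_in − Q·ΣR_partial = 270 °C − (732.4)(0.1871) = 133 °C

T = 133 °C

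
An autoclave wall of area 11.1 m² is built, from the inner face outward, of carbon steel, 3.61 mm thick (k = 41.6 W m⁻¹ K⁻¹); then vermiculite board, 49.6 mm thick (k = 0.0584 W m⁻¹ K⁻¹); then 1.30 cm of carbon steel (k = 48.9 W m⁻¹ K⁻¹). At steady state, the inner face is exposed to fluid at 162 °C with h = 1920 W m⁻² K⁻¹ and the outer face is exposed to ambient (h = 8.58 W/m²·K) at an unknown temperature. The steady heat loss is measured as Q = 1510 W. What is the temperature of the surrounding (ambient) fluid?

T_out = 30.5 °C

Sum the resistances:
  R_conv,in = 1/(hA) = 1/(1920·11.1) = 4.692×10^-5 K/W
  R_carbon steel = L/(kA) = 0.00361/(41.6·11.1) = 7.818×10^-6 K/W
  R_vermiculite board = L/(kA) = 0.0496/(0.0584·11.1) = 0.07651 K/W
  R_carbon steel = L/(kA) = 0.0130/(48.9·11.1) = 2.395×10^-5 K/W
  R_conv,out = 1/(hA) = 1/(8.58·11.1) = 0.01050 K/W
ΣR = 0.08709 K/W
ΔT = Q·ΣR = 1510 × 0.08709 = 131.5 K
Heat flows outward, so T_out = T_in − ΔT = 162 − 131.5 = 30.5 °C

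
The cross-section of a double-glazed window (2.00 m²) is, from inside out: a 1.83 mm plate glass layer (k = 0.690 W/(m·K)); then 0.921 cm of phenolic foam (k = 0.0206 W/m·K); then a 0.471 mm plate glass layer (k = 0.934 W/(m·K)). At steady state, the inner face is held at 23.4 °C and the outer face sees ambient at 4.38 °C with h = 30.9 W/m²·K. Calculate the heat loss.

Series thermal resistances, inner to outer:
  R_plate glass = L/(kA) = 0.00183/(0.690·2.00) = 0.001326 K/W
  R_phenolic foam = L/(kA) = 0.00921/(0.0206·2.00) = 0.2235 K/W
  R_plate glass = L/(kA) = 4.71×10^-4/(0.934·2.00) = 2.521×10^-4 K/W
  R_conv,out = 1/(hA) = 1/(30.9·2.00) = 0.01618 K/W
ΣR = 0.001326 + 0.2235 + 2.521×10^-4 + 0.01618 = 0.2413 K/W
Q = ΔT/ΣR = (23.4 °C − 4.38 °C)/0.2413 = 78.8 W

Q = 78.8 W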